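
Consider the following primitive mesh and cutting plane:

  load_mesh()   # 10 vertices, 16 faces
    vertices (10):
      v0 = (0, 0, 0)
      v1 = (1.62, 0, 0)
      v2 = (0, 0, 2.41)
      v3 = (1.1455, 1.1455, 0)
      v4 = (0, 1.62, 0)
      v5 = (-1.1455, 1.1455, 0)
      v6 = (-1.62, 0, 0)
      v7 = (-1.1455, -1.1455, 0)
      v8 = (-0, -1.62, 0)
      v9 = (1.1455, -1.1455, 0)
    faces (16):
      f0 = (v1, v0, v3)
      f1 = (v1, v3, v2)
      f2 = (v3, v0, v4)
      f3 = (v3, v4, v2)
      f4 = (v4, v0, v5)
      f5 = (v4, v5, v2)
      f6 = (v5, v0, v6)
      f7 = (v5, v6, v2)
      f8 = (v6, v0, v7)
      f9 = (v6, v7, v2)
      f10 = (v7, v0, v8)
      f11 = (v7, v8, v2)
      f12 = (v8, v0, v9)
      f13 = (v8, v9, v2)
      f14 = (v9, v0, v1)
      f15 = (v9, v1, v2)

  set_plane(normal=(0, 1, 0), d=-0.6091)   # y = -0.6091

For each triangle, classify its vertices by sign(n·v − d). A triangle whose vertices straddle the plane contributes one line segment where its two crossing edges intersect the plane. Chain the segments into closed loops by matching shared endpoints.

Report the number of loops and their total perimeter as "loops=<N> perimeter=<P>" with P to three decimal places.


Straddling triangles (8 of 16):
  (v6,v0,v7) [++-] → (-0.6091, -0.6091, 0)–(-1.36769, -0.6091, 0)  len=0.7586
  (v6,v7,v2) [+-+] → (-1.36769, -0.6091, 0)–(-0.6091, -0.6091, 1.12852)  len=1.3598
  (v7,v0,v8) [-+-] → (-0.6091, -0.6091, 0)–(0, -0.6091, 0)  len=0.6091
  (v7,v8,v2) [--+] → (0, -0.6091, 1.50387)–(-0.6091, -0.6091, 1.12852)  len=0.7155
  (v8,v0,v9) [-+-] → (0, -0.6091, 0)–(0.6091, -0.6091, 0)  len=0.6091
  (v8,v9,v2) [--+] → (0.6091, -0.6091, 1.12852)–(0, -0.6091, 1.50387)  len=0.7155
  (v9,v0,v1) [-++] → (0.6091, -0.6091, 0)–(1.36769, -0.6091, 0)  len=0.7586
  (v9,v1,v2) [-++] → (1.36769, -0.6091, 0)–(0.6091, -0.6091, 1.12852)  len=1.3598

Chained into 1 loop(s):
  loop 1: 8 segments, perimeter = 6.8859
Total perimeter = 6.886

loops=1 perimeter=6.886


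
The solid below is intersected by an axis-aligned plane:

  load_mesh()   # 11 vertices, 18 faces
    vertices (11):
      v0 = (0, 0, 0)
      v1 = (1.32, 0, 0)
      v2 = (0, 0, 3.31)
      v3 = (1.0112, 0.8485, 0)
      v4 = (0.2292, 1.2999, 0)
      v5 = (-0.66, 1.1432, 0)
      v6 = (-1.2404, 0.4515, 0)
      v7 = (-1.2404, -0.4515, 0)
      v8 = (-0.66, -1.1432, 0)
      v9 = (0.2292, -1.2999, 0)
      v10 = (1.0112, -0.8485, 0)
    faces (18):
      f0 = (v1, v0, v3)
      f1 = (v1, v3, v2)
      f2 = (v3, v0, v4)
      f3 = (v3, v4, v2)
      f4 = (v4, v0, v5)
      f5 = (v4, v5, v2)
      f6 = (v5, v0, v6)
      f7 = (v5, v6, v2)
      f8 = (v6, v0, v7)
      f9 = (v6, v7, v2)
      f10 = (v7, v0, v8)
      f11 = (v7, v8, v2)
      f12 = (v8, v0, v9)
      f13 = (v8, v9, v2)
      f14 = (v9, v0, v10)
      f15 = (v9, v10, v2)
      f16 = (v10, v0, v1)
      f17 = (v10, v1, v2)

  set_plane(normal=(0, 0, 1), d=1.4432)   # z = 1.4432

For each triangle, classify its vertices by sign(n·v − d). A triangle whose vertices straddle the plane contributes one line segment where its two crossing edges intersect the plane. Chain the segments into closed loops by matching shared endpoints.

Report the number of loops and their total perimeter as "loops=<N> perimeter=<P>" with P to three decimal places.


Straddling triangles (9 of 18):
  (v1,v3,v2) [--+] → (0.570305, 0.478544, 1.4432)–(0.744464, 0, 1.4432)  len=0.5093
  (v3,v4,v2) [--+] → (0.129266, 0.733128, 1.4432)–(0.570305, 0.478544, 1.4432)  len=0.5092
  (v4,v5,v2) [--+] → (-0.372232, 0.644751, 1.4432)–(0.129266, 0.733128, 1.4432)  len=0.5092
  (v5,v6,v2) [--+] → (-0.699571, 0.254641, 1.4432)–(-0.372232, 0.644751, 1.4432)  len=0.5093
  (v6,v7,v2) [--+] → (-0.699571, -0.254641, 1.4432)–(-0.699571, 0.254641, 1.4432)  len=0.5093
  (v7,v8,v2) [--+] → (-0.372232, -0.644751, 1.4432)–(-0.699571, -0.254641, 1.4432)  len=0.5093
  (v8,v9,v2) [--+] → (0.129266, -0.733128, 1.4432)–(-0.372232, -0.644751, 1.4432)  len=0.5092
  (v9,v10,v2) [--+] → (0.570305, -0.478544, 1.4432)–(0.129266, -0.733128, 1.4432)  len=0.5092
  (v10,v1,v2) [--+] → (0.744464, 0, 1.4432)–(0.570305, -0.478544, 1.4432)  len=0.5093

Chained into 1 loop(s):
  loop 1: 9 segments, perimeter = 4.5832
Total perimeter = 4.583

loops=1 perimeter=4.583


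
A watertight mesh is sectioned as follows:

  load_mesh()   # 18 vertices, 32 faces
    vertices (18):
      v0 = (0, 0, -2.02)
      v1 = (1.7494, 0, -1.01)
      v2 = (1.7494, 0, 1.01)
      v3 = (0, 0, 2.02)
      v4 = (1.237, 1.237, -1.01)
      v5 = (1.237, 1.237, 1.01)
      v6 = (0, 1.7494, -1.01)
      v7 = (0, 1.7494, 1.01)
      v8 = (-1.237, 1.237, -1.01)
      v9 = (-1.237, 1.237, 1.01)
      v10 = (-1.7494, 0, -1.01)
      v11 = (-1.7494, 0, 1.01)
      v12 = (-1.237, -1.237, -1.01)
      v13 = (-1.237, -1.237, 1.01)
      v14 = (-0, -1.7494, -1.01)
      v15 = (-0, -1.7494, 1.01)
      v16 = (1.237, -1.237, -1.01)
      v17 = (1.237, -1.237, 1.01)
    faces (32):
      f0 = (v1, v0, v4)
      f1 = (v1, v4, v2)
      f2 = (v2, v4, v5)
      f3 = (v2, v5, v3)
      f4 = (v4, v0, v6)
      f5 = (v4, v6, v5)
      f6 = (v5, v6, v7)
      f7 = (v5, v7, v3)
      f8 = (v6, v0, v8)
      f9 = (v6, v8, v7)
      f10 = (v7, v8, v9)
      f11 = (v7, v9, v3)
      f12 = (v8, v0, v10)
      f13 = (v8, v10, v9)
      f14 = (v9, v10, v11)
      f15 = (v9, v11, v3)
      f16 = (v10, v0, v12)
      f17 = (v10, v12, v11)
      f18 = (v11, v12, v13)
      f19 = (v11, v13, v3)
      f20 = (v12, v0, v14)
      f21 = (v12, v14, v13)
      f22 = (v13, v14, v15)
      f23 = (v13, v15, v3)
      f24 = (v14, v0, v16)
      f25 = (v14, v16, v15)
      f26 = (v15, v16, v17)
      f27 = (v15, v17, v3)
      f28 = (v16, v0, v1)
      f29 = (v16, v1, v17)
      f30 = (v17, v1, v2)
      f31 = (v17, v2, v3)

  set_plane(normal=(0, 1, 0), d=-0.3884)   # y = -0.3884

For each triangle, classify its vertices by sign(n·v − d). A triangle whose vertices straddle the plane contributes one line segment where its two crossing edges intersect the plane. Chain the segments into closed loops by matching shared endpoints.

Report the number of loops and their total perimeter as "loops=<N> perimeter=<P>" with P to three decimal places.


loops=1 perimeter=11.180

Straddling triangles (12 of 32):
  (v10,v0,v12) [++-] → (-0.3884, -0.3884, -1.70287)–(-1.58851, -0.3884, -1.01)  len=1.3858
  (v10,v12,v11) [+-+] → (-1.58851, -0.3884, -1.01)–(-1.58851, -0.3884, 0.375749)  len=1.3857
  (v11,v12,v13) [+--] → (-1.58851, -0.3884, 0.375749)–(-1.58851, -0.3884, 1.01)  len=0.6343
  (v11,v13,v3) [+-+] → (-1.58851, -0.3884, 1.01)–(-0.3884, -0.3884, 1.70287)  len=1.3858
  (v12,v0,v14) [-+-] → (-0.3884, -0.3884, -1.70287)–(0, -0.3884, -1.79576)  len=0.3994
  (v13,v15,v3) [--+] → (0, -0.3884, 1.79576)–(-0.3884, -0.3884, 1.70287)  len=0.3994
  (v14,v0,v16) [-+-] → (0, -0.3884, -1.79576)–(0.3884, -0.3884, -1.70287)  len=0.3994
  (v15,v17,v3) [--+] → (0.3884, -0.3884, 1.70287)–(0, -0.3884, 1.79576)  len=0.3994
  (v16,v0,v1) [-++] → (0.3884, -0.3884, -1.70287)–(1.58851, -0.3884, -1.01)  len=1.3858
  (v16,v1,v17) [-+-] → (1.58851, -0.3884, -1.01)–(1.58851, -0.3884, -0.375749)  len=0.6343
  (v17,v1,v2) [-++] → (1.58851, -0.3884, -0.375749)–(1.58851, -0.3884, 1.01)  len=1.3857
  (v17,v2,v3) [-++] → (1.58851, -0.3884, 1.01)–(0.3884, -0.3884, 1.70287)  len=1.3858

Chained into 1 loop(s):
  loop 1: 12 segments, perimeter = 11.1805
Total perimeter = 11.180


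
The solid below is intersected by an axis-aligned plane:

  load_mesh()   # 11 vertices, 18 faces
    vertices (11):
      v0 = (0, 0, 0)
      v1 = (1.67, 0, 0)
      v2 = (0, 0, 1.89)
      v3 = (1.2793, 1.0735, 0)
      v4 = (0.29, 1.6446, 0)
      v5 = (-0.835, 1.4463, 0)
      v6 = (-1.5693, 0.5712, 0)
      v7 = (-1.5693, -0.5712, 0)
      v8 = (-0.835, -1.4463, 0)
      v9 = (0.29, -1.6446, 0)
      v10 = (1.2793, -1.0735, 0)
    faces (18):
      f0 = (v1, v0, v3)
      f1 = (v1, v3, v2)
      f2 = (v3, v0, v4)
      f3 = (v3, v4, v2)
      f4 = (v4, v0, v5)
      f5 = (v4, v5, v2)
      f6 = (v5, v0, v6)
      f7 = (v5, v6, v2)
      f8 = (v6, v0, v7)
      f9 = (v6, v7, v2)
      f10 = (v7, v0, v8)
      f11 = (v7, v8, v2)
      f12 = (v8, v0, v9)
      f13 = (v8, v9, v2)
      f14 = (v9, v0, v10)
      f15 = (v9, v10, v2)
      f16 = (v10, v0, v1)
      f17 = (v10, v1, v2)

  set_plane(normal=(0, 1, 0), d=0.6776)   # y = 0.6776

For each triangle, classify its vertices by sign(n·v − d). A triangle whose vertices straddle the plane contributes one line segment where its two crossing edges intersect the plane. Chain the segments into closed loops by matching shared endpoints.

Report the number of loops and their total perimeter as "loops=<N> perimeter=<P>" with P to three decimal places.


Straddling triangles (8 of 18):
  (v1,v0,v3) [--+] → (0.807502, 0.6776, 0)–(1.42339, 0.6776, 0)  len=0.6159
  (v1,v3,v2) [-+-] → (1.42339, 0.6776, 0)–(0.807502, 0.6776, 0.69702)  len=0.9301
  (v3,v0,v4) [+-+] → (0.807502, 0.6776, 0)–(0.119484, 0.6776, 0)  len=0.6880
  (v3,v4,v2) [++-] → (0.119484, 0.6776, 1.11129)–(0.807502, 0.6776, 0.69702)  len=0.8031
  (v4,v0,v5) [+-+] → (0.119484, 0.6776, 0)–(-0.391202, 0.6776, 0)  len=0.5107
  (v4,v5,v2) [++-] → (-0.391202, 0.6776, 1.00452)–(0.119484, 0.6776, 1.11129)  len=0.5217
  (v5,v0,v6) [+--] → (-0.391202, 0.6776, 0)–(-1.48002, 0.6776, 0)  len=1.0888
  (v5,v6,v2) [+--] → (-1.48002, 0.6776, 0)–(-0.391202, 0.6776, 1.00452)  len=1.4814

Chained into 1 loop(s):
  loop 1: 8 segments, perimeter = 6.6398
Total perimeter = 6.640

loops=1 perimeter=6.640


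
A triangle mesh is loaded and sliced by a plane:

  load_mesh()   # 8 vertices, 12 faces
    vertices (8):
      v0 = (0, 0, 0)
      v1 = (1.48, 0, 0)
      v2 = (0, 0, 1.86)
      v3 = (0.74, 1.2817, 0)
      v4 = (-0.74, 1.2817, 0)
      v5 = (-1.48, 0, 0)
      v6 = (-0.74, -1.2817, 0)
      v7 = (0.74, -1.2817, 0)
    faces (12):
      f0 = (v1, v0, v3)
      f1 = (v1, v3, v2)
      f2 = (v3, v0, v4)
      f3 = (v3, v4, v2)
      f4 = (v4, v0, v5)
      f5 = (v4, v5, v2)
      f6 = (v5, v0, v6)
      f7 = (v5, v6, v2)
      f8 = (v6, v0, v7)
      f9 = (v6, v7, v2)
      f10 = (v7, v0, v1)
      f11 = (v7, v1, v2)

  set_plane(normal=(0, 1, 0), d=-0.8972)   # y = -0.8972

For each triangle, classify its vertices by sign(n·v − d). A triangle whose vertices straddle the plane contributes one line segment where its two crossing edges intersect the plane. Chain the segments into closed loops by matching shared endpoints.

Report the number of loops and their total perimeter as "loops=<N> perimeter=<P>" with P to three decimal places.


loops=1 perimeter=4.386

Straddling triangles (6 of 12):
  (v5,v0,v6) [++-] → (-0.518006, -0.8972, 0)–(-0.961994, -0.8972, 0)  len=0.4440
  (v5,v6,v2) [+-+] → (-0.961994, -0.8972, 0)–(-0.518006, -0.8972, 0.557985)  len=0.7131
  (v6,v0,v7) [-+-] → (-0.518006, -0.8972, 0)–(0.518006, -0.8972, 0)  len=1.0360
  (v6,v7,v2) [--+] → (0.518006, -0.8972, 0.557985)–(-0.518006, -0.8972, 0.557985)  len=1.0360
  (v7,v0,v1) [-++] → (0.518006, -0.8972, 0)–(0.961994, -0.8972, 0)  len=0.4440
  (v7,v1,v2) [-++] → (0.961994, -0.8972, 0)–(0.518006, -0.8972, 0.557985)  len=0.7131

Chained into 1 loop(s):
  loop 1: 6 segments, perimeter = 4.3861
Total perimeter = 4.386


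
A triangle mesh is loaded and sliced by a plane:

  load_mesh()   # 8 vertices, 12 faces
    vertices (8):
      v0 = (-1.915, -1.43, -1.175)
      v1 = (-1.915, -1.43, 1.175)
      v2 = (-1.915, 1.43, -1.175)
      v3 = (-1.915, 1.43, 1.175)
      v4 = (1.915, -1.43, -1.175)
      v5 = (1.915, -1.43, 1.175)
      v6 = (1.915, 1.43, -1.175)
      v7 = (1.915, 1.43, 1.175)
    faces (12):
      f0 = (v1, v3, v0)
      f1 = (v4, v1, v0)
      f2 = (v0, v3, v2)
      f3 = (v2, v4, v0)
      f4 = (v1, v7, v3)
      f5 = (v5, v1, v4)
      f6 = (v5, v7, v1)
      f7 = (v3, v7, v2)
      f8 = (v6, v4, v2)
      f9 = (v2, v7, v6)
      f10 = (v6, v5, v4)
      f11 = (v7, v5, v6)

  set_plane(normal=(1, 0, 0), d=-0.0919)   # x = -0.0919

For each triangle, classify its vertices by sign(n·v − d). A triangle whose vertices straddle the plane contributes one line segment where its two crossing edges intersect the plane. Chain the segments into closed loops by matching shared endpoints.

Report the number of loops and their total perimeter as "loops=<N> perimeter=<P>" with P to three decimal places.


loops=1 perimeter=10.420

Straddling triangles (8 of 12):
  (v4,v1,v0) [+--] → (-0.0919, -1.43, 0.0563877)–(-0.0919, -1.43, -1.175)  len=1.2314
  (v2,v4,v0) [-+-] → (-0.0919, 0.0686251, -1.175)–(-0.0919, -1.43, -1.175)  len=1.4986
  (v1,v7,v3) [-+-] → (-0.0919, -0.0686251, 1.175)–(-0.0919, 1.43, 1.175)  len=1.4986
  (v5,v1,v4) [+-+] → (-0.0919, -1.43, 1.175)–(-0.0919, -1.43, 0.0563877)  len=1.1186
  (v5,v7,v1) [++-] → (-0.0919, -0.0686251, 1.175)–(-0.0919, -1.43, 1.175)  len=1.3614
  (v3,v7,v2) [-+-] → (-0.0919, 1.43, 1.175)–(-0.0919, 1.43, -0.0563877)  len=1.2314
  (v6,v4,v2) [++-] → (-0.0919, 0.0686251, -1.175)–(-0.0919, 1.43, -1.175)  len=1.3614
  (v2,v7,v6) [-++] → (-0.0919, 1.43, -0.0563877)–(-0.0919, 1.43, -1.175)  len=1.1186

Chained into 1 loop(s):
  loop 1: 8 segments, perimeter = 10.4200
Total perimeter = 10.420


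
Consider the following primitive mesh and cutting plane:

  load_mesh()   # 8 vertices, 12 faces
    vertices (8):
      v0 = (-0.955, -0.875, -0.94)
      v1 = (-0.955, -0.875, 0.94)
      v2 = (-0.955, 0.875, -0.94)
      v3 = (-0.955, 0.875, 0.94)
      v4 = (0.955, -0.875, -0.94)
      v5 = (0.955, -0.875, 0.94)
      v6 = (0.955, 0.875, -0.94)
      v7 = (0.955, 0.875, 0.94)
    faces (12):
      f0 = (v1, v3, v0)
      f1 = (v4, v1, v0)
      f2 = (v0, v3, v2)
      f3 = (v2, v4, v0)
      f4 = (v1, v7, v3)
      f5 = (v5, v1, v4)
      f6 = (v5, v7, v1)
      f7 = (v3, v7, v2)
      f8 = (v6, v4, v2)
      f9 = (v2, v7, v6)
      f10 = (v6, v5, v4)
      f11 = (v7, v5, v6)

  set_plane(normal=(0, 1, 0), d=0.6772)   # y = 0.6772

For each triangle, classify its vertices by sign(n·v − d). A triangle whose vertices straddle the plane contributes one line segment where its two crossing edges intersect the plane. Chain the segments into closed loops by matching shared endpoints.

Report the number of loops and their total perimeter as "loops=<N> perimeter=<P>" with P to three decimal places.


Straddling triangles (8 of 12):
  (v1,v3,v0) [-+-] → (-0.955, 0.6772, 0.94)–(-0.955, 0.6772, 0.727506)  len=0.2125
  (v0,v3,v2) [-++] → (-0.955, 0.6772, 0.727506)–(-0.955, 0.6772, -0.94)  len=1.6675
  (v2,v4,v0) [+--] → (-0.739115, 0.6772, -0.94)–(-0.955, 0.6772, -0.94)  len=0.2159
  (v1,v7,v3) [-++] → (0.739115, 0.6772, 0.94)–(-0.955, 0.6772, 0.94)  len=1.6941
  (v5,v7,v1) [-+-] → (0.955, 0.6772, 0.94)–(0.739115, 0.6772, 0.94)  len=0.2159
  (v6,v4,v2) [+-+] → (0.955, 0.6772, -0.94)–(-0.739115, 0.6772, -0.94)  len=1.6941
  (v6,v5,v4) [+--] → (0.955, 0.6772, -0.727506)–(0.955, 0.6772, -0.94)  len=0.2125
  (v7,v5,v6) [+-+] → (0.955, 0.6772, 0.94)–(0.955, 0.6772, -0.727506)  len=1.6675

Chained into 1 loop(s):
  loop 1: 8 segments, perimeter = 7.5800
Total perimeter = 7.580

loops=1 perimeter=7.580


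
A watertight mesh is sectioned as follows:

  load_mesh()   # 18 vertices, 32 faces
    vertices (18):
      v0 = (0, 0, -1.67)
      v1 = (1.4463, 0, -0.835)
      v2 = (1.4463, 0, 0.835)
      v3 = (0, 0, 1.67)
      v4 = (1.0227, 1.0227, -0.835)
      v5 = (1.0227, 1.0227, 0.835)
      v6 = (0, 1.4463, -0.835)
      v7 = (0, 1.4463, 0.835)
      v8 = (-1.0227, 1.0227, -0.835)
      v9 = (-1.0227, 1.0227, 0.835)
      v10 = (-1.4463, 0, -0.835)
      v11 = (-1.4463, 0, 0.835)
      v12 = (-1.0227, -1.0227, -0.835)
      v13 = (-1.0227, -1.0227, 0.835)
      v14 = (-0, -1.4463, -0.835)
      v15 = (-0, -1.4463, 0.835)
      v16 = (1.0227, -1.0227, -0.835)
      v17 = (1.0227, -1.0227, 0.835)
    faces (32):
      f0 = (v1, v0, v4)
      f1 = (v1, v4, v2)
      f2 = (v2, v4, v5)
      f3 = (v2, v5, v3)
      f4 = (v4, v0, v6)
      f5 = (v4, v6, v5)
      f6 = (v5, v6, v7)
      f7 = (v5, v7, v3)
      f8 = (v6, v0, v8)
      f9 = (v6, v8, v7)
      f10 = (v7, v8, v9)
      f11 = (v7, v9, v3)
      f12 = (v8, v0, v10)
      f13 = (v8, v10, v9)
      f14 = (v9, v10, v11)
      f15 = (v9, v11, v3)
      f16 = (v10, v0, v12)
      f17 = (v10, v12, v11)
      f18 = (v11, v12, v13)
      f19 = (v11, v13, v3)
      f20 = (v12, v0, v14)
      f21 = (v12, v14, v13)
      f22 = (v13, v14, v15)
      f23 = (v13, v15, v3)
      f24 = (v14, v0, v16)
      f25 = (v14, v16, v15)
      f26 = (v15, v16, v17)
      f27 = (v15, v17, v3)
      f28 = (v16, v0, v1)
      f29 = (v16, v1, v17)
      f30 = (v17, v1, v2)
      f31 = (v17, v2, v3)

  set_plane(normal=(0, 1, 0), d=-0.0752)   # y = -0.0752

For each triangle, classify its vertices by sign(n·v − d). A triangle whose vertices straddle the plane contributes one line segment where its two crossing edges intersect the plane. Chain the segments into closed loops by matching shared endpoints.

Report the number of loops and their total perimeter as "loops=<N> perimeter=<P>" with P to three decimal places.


loops=1 perimeter=9.838

Straddling triangles (12 of 32):
  (v10,v0,v12) [++-] → (-0.0752, -0.0752, -1.6086)–(-1.41515, -0.0752, -0.835)  len=1.5472
  (v10,v12,v11) [+-+] → (-1.41515, -0.0752, -0.835)–(-1.41515, -0.0752, 0.712203)  len=1.5472
  (v11,v12,v13) [+--] → (-1.41515, -0.0752, 0.712203)–(-1.41515, -0.0752, 0.835)  len=0.1228
  (v11,v13,v3) [+-+] → (-1.41515, -0.0752, 0.835)–(-0.0752, -0.0752, 1.6086)  len=1.5472
  (v12,v0,v14) [-+-] → (-0.0752, -0.0752, -1.6086)–(0, -0.0752, -1.62658)  len=0.0773
  (v13,v15,v3) [--+] → (0, -0.0752, 1.62658)–(-0.0752, -0.0752, 1.6086)  len=0.0773
  (v14,v0,v16) [-+-] → (0, -0.0752, -1.62658)–(0.0752, -0.0752, -1.6086)  len=0.0773
  (v15,v17,v3) [--+] → (0.0752, -0.0752, 1.6086)–(0, -0.0752, 1.62658)  len=0.0773
  (v16,v0,v1) [-++] → (0.0752, -0.0752, -1.6086)–(1.41515, -0.0752, -0.835)  len=1.5472
  (v16,v1,v17) [-+-] → (1.41515, -0.0752, -0.835)–(1.41515, -0.0752, -0.712203)  len=0.1228
  (v17,v1,v2) [-++] → (1.41515, -0.0752, -0.712203)–(1.41515, -0.0752, 0.835)  len=1.5472
  (v17,v2,v3) [-++] → (1.41515, -0.0752, 0.835)–(0.0752, -0.0752, 1.6086)  len=1.5472

Chained into 1 loop(s):
  loop 1: 12 segments, perimeter = 9.8382
Total perimeter = 9.838


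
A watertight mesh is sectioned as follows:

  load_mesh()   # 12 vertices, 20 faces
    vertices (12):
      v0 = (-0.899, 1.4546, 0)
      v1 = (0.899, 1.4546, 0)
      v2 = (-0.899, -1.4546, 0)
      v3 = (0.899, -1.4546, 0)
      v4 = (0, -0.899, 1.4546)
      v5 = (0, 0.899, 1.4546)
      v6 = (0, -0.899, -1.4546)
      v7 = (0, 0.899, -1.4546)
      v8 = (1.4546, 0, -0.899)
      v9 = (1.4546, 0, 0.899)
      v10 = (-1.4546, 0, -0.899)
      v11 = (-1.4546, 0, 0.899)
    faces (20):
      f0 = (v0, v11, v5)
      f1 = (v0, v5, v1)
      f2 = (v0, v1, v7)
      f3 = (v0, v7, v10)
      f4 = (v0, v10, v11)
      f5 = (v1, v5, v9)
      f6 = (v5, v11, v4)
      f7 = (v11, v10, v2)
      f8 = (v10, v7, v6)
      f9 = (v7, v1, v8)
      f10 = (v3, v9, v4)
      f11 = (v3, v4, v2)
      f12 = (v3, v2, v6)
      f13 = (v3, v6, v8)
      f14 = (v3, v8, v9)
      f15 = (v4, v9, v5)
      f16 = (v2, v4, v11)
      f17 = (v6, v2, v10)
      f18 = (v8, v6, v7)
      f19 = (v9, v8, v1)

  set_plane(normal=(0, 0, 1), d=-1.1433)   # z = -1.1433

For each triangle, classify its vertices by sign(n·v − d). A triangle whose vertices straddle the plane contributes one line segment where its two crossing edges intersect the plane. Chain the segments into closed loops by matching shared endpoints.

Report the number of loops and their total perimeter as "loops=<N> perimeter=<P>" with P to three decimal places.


Straddling triangles (8 of 20):
  (v0,v1,v7) [++-] → (0.192396, 1.0179, -1.1433)–(-0.192396, 1.0179, -1.1433)  len=0.3848
  (v0,v7,v10) [+-+] → (-0.192396, 1.0179, -1.1433)–(-0.815005, 0.395295, -1.1433)  len=0.8805
  (v10,v7,v6) [+--] → (-0.815005, 0.395295, -1.1433)–(-0.815005, -0.395295, -1.1433)  len=0.7906
  (v7,v1,v8) [-++] → (0.192396, 1.0179, -1.1433)–(0.815005, 0.395295, -1.1433)  len=0.8805
  (v3,v2,v6) [++-] → (-0.192396, -1.0179, -1.1433)–(0.192396, -1.0179, -1.1433)  len=0.3848
  (v3,v6,v8) [+-+] → (0.192396, -1.0179, -1.1433)–(0.815005, -0.395295, -1.1433)  len=0.8805
  (v6,v2,v10) [-++] → (-0.192396, -1.0179, -1.1433)–(-0.815005, -0.395295, -1.1433)  len=0.8805
  (v8,v6,v7) [+--] → (0.815005, -0.395295, -1.1433)–(0.815005, 0.395295, -1.1433)  len=0.7906

Chained into 1 loop(s):
  loop 1: 8 segments, perimeter = 5.8728
Total perimeter = 5.873

loops=1 perimeter=5.873


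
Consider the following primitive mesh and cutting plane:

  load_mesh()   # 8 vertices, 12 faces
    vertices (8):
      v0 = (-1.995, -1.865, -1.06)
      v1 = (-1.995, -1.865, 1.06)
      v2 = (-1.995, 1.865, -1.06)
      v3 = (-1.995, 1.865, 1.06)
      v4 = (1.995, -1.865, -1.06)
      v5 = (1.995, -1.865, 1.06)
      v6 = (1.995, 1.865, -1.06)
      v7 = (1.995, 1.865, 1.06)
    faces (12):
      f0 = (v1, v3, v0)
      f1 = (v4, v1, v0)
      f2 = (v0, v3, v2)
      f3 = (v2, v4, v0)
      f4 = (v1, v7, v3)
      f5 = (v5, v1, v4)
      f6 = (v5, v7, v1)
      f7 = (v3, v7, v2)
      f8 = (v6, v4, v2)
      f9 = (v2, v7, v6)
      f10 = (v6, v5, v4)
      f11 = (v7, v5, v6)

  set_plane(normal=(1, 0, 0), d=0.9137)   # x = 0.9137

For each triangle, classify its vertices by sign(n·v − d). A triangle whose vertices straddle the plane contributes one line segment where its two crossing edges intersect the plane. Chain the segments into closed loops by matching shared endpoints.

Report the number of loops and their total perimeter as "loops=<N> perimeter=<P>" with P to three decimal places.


Straddling triangles (8 of 12):
  (v4,v1,v0) [+--] → (0.9137, -1.865, -0.485475)–(0.9137, -1.865, -1.06)  len=0.5745
  (v2,v4,v0) [-+-] → (0.9137, -0.854161, -1.06)–(0.9137, -1.865, -1.06)  len=1.0108
  (v1,v7,v3) [-+-] → (0.9137, 0.854161, 1.06)–(0.9137, 1.865, 1.06)  len=1.0108
  (v5,v1,v4) [+-+] → (0.9137, -1.865, 1.06)–(0.9137, -1.865, -0.485475)  len=1.5455
  (v5,v7,v1) [++-] → (0.9137, 0.854161, 1.06)–(0.9137, -1.865, 1.06)  len=2.7192
  (v3,v7,v2) [-+-] → (0.9137, 1.865, 1.06)–(0.9137, 1.865, 0.485475)  len=0.5745
  (v6,v4,v2) [++-] → (0.9137, -0.854161, -1.06)–(0.9137, 1.865, -1.06)  len=2.7192
  (v2,v7,v6) [-++] → (0.9137, 1.865, 0.485475)–(0.9137, 1.865, -1.06)  len=1.5455

Chained into 1 loop(s):
  loop 1: 8 segments, perimeter = 11.7000
Total perimeter = 11.700

loops=1 perimeter=11.700


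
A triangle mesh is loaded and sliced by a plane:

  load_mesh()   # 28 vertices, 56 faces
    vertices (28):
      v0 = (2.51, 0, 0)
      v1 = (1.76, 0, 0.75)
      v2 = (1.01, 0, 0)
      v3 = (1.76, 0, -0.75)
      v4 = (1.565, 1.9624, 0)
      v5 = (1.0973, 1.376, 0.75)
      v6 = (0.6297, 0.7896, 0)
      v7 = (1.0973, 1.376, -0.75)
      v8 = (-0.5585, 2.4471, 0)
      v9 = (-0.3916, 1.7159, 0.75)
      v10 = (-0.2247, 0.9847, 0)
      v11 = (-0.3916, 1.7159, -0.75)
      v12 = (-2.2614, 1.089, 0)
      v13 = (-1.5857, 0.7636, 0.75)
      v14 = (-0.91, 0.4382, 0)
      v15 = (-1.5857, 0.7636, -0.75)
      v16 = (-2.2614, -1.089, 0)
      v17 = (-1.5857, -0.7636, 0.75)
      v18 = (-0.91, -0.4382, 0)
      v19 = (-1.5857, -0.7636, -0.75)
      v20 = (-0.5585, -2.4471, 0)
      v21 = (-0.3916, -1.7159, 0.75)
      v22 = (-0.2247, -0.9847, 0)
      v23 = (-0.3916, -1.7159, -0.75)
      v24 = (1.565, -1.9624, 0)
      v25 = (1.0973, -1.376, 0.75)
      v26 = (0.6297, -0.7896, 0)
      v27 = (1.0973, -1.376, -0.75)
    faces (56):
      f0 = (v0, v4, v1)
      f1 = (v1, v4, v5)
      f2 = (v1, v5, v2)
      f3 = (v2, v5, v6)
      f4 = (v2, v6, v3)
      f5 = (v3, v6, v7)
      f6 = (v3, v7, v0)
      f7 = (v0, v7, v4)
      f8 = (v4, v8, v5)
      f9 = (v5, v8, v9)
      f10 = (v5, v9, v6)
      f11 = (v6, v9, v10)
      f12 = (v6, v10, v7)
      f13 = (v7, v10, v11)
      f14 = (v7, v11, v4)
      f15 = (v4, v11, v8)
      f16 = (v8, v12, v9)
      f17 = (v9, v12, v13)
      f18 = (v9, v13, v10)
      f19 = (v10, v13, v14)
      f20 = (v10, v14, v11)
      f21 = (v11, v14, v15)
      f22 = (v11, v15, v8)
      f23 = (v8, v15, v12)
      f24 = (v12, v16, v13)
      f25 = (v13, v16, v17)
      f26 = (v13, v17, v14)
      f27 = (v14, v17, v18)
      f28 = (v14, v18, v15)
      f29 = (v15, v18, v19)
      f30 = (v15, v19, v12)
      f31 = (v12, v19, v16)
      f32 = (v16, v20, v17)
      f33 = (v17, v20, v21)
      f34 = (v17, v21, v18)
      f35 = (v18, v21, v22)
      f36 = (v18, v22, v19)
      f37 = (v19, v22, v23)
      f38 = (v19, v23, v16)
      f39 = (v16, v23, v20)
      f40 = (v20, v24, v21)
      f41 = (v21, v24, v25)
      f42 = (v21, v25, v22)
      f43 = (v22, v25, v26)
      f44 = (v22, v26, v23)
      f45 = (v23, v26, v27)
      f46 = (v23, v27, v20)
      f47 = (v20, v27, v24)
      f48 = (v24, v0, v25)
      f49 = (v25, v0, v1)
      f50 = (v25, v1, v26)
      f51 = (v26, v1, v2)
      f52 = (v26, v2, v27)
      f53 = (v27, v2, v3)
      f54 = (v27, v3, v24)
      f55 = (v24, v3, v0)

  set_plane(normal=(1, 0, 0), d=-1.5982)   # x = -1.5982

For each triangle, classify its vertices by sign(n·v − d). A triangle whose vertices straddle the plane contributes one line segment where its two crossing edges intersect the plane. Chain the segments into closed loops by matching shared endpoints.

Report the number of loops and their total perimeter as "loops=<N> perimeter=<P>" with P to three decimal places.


loops=1 perimeter=7.571

Straddling triangles (10 of 56):
  (v8,v12,v9) [+-+] → (-1.5982, 1.61792, 0)–(-1.5982, 1.31136, 0.266018)  len=0.4059
  (v9,v12,v13) [+-+] → (-1.5982, 1.31136, 0.266018)–(-1.5982, 0.76962, 0.736125)  len=0.7173
  (v8,v15,v12) [++-] → (-1.5982, 0.76962, -0.736125)–(-1.5982, 1.61792, 0)  len=1.1232
  (v12,v16,v13) [--+] → (-1.5982, 0.729328, 0.736125)–(-1.5982, 0.76962, 0.736125)  len=0.0403
  (v13,v16,v17) [+-+] → (-1.5982, 0.729328, 0.736125)–(-1.5982, -0.76962, 0.736125)  len=1.4989
  (v15,v19,v12) [++-] → (-1.5982, -0.729328, -0.736125)–(-1.5982, 0.76962, -0.736125)  len=1.4989
  (v12,v19,v16) [-+-] → (-1.5982, -0.729328, -0.736125)–(-1.5982, -0.76962, -0.736125)  len=0.0403
  (v16,v20,v17) [-++] → (-1.5982, -1.61792, 0)–(-1.5982, -0.76962, 0.736125)  len=1.1232
  (v19,v23,v16) [++-] → (-1.5982, -1.31136, -0.266018)–(-1.5982, -0.76962, -0.736125)  len=0.7173
  (v16,v23,v20) [-++] → (-1.5982, -1.31136, -0.266018)–(-1.5982, -1.61792, 0)  len=0.4059

Chained into 1 loop(s):
  loop 1: 10 segments, perimeter = 7.5711
Total perimeter = 7.571


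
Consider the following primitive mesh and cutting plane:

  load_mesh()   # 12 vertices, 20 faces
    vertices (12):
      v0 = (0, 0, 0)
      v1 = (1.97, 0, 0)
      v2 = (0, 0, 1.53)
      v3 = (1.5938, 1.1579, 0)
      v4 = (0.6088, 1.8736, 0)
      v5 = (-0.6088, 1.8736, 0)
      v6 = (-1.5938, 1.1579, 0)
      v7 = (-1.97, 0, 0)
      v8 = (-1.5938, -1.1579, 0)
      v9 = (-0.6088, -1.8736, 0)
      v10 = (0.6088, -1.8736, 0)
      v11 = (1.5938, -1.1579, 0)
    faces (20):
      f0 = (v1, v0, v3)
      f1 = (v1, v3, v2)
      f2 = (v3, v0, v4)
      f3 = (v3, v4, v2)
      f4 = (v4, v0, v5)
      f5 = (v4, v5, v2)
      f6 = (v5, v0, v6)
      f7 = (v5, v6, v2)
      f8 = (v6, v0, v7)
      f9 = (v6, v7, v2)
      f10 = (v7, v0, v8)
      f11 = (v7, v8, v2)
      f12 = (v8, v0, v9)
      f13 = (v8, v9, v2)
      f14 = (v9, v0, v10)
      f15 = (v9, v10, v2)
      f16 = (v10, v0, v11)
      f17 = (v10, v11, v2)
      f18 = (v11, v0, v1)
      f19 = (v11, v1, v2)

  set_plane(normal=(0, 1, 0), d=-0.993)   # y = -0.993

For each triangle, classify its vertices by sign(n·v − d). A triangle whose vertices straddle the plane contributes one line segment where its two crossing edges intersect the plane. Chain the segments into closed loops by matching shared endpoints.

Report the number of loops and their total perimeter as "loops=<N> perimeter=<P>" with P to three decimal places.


Straddling triangles (10 of 20):
  (v7,v0,v8) [++-] → (-1.36682, -0.993, 0)–(-1.64738, -0.993, 0)  len=0.2806
  (v7,v8,v2) [+-+] → (-1.64738, -0.993, 0)–(-1.36682, -0.993, 0.217892)  len=0.3552
  (v8,v0,v9) [-+-] → (-1.36682, -0.993, 0)–(-0.322661, -0.993, 0)  len=1.0442
  (v8,v9,v2) [--+] → (-0.322661, -0.993, 0.719107)–(-1.36682, -0.993, 0.217892)  len=1.1582
  (v9,v0,v10) [-+-] → (-0.322661, -0.993, 0)–(0.322661, -0.993, 0)  len=0.6453
  (v9,v10,v2) [--+] → (0.322661, -0.993, 0.719107)–(-0.322661, -0.993, 0.719107)  len=0.6453
  (v10,v0,v11) [-+-] → (0.322661, -0.993, 0)–(1.36682, -0.993, 0)  len=1.0442
  (v10,v11,v2) [--+] → (1.36682, -0.993, 0.217892)–(0.322661, -0.993, 0.719107)  len=1.1582
  (v11,v0,v1) [-++] → (1.36682, -0.993, 0)–(1.64738, -0.993, 0)  len=0.2806
  (v11,v1,v2) [-++] → (1.64738, -0.993, 0)–(1.36682, -0.993, 0.217892)  len=0.3552

Chained into 1 loop(s):
  loop 1: 10 segments, perimeter = 6.9670
Total perimeter = 6.967

loops=1 perimeter=6.967


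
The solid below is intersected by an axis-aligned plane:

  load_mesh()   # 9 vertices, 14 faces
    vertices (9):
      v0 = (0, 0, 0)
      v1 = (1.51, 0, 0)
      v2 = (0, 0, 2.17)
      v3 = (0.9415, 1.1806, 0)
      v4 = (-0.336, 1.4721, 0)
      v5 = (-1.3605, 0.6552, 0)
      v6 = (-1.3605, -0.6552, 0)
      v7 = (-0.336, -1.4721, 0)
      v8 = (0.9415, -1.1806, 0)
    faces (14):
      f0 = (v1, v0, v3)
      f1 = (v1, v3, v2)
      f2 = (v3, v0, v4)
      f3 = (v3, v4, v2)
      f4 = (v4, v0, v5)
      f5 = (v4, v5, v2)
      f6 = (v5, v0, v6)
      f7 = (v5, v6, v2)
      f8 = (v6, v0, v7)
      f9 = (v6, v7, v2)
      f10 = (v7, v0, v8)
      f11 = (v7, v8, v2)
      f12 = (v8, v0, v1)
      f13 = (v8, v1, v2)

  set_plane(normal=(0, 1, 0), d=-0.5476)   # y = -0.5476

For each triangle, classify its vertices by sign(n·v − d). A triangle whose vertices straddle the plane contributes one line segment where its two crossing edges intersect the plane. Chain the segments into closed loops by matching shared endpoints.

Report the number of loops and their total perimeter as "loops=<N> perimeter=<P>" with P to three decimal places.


Straddling triangles (8 of 14):
  (v5,v0,v6) [++-] → (-1.13707, -0.5476, 0)–(-1.3605, -0.5476, 0)  len=0.2234
  (v5,v6,v2) [+-+] → (-1.3605, -0.5476, 0)–(-1.13707, -0.5476, 0.356368)  len=0.4206
  (v6,v0,v7) [-+-] → (-1.13707, -0.5476, 0)–(-0.124987, -0.5476, 0)  len=1.0121
  (v6,v7,v2) [--+] → (-0.124987, -0.5476, 1.36279)–(-1.13707, -0.5476, 0.356368)  len=1.4273
  (v7,v0,v8) [-+-] → (-0.124987, -0.5476, 0)–(0.436698, -0.5476, 0)  len=0.5617
  (v7,v8,v2) [--+] → (0.436698, -0.5476, 1.16348)–(-0.124987, -0.5476, 1.36279)  len=0.5960
  (v8,v0,v1) [-++] → (0.436698, -0.5476, 0)–(1.24631, -0.5476, 0)  len=0.8096
  (v8,v1,v2) [-++] → (1.24631, -0.5476, 0)–(0.436698, -0.5476, 1.16348)  len=1.4175

Chained into 1 loop(s):
  loop 1: 8 segments, perimeter = 6.4682
Total perimeter = 6.468

loops=1 perimeter=6.468


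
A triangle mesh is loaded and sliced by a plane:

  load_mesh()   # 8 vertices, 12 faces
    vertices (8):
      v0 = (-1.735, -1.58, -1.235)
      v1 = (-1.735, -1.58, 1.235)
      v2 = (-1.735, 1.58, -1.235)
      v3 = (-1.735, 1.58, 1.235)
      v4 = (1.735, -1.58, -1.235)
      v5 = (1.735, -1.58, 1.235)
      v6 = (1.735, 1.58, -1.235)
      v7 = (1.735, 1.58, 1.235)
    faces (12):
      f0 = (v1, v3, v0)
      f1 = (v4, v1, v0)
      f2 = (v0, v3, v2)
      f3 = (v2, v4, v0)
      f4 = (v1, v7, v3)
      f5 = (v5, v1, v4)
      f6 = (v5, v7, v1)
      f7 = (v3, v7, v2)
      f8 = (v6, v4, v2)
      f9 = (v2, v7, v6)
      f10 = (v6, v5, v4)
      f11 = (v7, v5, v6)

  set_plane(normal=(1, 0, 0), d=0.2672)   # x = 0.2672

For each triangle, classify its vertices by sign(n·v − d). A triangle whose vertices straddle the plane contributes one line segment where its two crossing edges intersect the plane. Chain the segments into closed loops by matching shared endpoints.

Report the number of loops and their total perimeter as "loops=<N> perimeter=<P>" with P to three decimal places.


loops=1 perimeter=11.260

Straddling triangles (8 of 12):
  (v4,v1,v0) [+--] → (0.2672, -1.58, -0.190197)–(0.2672, -1.58, -1.235)  len=1.0448
  (v2,v4,v0) [-+-] → (0.2672, -0.243329, -1.235)–(0.2672, -1.58, -1.235)  len=1.3367
  (v1,v7,v3) [-+-] → (0.2672, 0.243329, 1.235)–(0.2672, 1.58, 1.235)  len=1.3367
  (v5,v1,v4) [+-+] → (0.2672, -1.58, 1.235)–(0.2672, -1.58, -0.190197)  len=1.4252
  (v5,v7,v1) [++-] → (0.2672, 0.243329, 1.235)–(0.2672, -1.58, 1.235)  len=1.8233
  (v3,v7,v2) [-+-] → (0.2672, 1.58, 1.235)–(0.2672, 1.58, 0.190197)  len=1.0448
  (v6,v4,v2) [++-] → (0.2672, -0.243329, -1.235)–(0.2672, 1.58, -1.235)  len=1.8233
  (v2,v7,v6) [-++] → (0.2672, 1.58, 0.190197)–(0.2672, 1.58, -1.235)  len=1.4252

Chained into 1 loop(s):
  loop 1: 8 segments, perimeter = 11.2600
Total perimeter = 11.260


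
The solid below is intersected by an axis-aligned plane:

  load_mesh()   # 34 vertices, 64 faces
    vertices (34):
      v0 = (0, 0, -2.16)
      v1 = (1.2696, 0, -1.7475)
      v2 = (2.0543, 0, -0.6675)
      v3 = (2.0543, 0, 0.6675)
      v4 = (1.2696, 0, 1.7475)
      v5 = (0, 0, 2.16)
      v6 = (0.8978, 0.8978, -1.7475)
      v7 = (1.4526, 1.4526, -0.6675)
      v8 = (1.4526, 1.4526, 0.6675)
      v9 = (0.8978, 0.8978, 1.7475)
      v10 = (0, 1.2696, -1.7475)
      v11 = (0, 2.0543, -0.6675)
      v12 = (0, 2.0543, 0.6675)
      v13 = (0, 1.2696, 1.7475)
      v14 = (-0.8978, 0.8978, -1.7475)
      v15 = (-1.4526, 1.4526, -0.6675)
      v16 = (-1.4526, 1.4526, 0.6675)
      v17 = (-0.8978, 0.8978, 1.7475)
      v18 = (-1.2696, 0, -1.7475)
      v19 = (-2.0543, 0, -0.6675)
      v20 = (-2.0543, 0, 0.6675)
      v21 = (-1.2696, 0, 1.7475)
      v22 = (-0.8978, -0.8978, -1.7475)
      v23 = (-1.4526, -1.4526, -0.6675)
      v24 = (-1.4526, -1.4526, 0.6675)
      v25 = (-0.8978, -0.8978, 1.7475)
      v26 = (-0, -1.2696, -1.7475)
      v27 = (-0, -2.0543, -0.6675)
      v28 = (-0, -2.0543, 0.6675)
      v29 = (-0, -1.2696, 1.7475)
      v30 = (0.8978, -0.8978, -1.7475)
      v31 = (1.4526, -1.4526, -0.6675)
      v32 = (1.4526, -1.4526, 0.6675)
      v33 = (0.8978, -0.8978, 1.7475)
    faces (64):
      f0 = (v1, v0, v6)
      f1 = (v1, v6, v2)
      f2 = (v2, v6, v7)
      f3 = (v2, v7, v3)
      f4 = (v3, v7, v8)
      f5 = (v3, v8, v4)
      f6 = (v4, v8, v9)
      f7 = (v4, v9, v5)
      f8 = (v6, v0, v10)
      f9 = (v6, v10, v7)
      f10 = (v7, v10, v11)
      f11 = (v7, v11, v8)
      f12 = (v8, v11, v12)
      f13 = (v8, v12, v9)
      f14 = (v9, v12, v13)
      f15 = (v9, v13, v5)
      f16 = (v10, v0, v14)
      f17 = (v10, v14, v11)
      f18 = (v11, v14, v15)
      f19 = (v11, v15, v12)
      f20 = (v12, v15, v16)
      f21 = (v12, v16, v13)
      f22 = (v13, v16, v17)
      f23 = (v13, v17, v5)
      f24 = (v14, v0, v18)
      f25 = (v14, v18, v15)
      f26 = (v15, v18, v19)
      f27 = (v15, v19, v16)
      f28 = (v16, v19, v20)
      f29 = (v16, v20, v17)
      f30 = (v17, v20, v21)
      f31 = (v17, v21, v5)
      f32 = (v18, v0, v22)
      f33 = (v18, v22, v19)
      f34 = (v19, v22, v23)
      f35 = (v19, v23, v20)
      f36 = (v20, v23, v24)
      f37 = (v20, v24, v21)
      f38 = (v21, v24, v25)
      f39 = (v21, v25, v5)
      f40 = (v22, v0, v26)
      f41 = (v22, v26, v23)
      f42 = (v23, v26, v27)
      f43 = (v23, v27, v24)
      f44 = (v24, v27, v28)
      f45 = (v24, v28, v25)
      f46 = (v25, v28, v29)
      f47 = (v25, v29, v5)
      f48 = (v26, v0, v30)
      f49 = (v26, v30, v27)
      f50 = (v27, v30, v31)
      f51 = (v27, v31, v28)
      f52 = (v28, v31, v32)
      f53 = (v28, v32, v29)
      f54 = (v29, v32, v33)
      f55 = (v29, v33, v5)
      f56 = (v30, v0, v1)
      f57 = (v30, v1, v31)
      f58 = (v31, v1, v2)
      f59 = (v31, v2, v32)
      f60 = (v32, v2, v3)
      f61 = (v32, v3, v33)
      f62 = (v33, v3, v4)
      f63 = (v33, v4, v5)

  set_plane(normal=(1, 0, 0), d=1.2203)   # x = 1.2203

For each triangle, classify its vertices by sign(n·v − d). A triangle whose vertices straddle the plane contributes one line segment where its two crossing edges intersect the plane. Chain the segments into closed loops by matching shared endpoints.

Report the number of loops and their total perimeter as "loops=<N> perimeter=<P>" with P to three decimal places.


loops=1 perimeter=10.457

Straddling triangles (20 of 64):
  (v1,v0,v6) [+--] → (1.2203, 0, -1.76352)–(1.2203, 0.119047, -1.7475)  len=0.1201
  (v1,v6,v2) [+-+] → (1.2203, 0.119047, -1.7475)–(1.2203, 0.647441, -1.44633)  len=0.6082
  (v2,v6,v7) [+-+] → (1.2203, 0.647441, -1.44633)–(1.2203, 1.2203, -1.11971)  len=0.6594
  (v4,v8,v9) [++-] → (1.2203, 1.2203, 1.11971)–(1.2203, 0.119047, 1.7475)  len=1.2676
  (v4,v9,v5) [+--] → (1.2203, 0.119047, 1.7475)–(1.2203, 0, 1.76352)  len=0.1201
  (v6,v10,v7) [--+] → (1.2203, 1.42333, -0.840214)–(1.2203, 1.2203, -1.11971)  len=0.3455
  (v7,v10,v11) [+--] → (1.2203, 1.42333, -0.840214)–(1.2203, 1.54882, -0.6675)  len=0.2135
  (v7,v11,v8) [+-+] → (1.2203, 1.54882, -0.6675)–(1.2203, 1.54882, 0.454007)  len=1.1215
  (v8,v11,v12) [+--] → (1.2203, 1.54882, 0.454007)–(1.2203, 1.54882, 0.6675)  len=0.2135
  (v8,v12,v9) [+--] → (1.2203, 1.54882, 0.6675)–(1.2203, 1.2203, 1.11971)  len=0.5589
  (v27,v30,v31) [--+] → (1.2203, -1.2203, -1.11971)–(1.2203, -1.54882, -0.6675)  len=0.5589
  (v27,v31,v28) [-+-] → (1.2203, -1.54882, -0.6675)–(1.2203, -1.54882, -0.454007)  len=0.2135
  (v28,v31,v32) [-++] → (1.2203, -1.54882, -0.454007)–(1.2203, -1.54882, 0.6675)  len=1.1215
  (v28,v32,v29) [-+-] → (1.2203, -1.54882, 0.6675)–(1.2203, -1.42333, 0.840214)  len=0.2135
  (v29,v32,v33) [-+-] → (1.2203, -1.42333, 0.840214)–(1.2203, -1.2203, 1.11971)  len=0.3455
  (v30,v0,v1) [--+] → (1.2203, 0, -1.76352)–(1.2203, -0.119047, -1.7475)  len=0.1201
  (v30,v1,v31) [-++] → (1.2203, -0.119047, -1.7475)–(1.2203, -1.2203, -1.11971)  len=1.2676
  (v32,v3,v33) [++-] → (1.2203, -0.647441, 1.44633)–(1.2203, -1.2203, 1.11971)  len=0.6594
  (v33,v3,v4) [-++] → (1.2203, -0.647441, 1.44633)–(1.2203, -0.119047, 1.7475)  len=0.6082
  (v33,v4,v5) [-+-] → (1.2203, -0.119047, 1.7475)–(1.2203, 0, 1.76352)  len=0.1201

Chained into 1 loop(s):
  loop 1: 20 segments, perimeter = 10.4568
Total perimeter = 10.457


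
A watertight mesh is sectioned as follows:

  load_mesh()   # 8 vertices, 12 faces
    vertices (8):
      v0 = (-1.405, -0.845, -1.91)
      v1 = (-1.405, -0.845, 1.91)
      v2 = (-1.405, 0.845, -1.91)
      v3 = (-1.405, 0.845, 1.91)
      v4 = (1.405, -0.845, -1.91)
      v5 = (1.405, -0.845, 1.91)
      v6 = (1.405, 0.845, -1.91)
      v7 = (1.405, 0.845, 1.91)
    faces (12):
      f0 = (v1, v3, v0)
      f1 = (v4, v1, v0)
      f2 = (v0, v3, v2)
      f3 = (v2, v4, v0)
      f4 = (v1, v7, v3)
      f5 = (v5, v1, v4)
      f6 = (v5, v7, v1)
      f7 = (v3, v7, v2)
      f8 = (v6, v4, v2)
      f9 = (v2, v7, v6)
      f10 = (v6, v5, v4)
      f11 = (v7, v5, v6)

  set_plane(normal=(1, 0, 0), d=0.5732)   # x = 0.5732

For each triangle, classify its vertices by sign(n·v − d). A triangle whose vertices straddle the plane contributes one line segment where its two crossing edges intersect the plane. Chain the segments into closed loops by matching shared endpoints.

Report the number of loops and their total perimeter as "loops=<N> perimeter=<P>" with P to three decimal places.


Straddling triangles (8 of 12):
  (v4,v1,v0) [+--] → (0.5732, -0.845, -0.779226)–(0.5732, -0.845, -1.91)  len=1.1308
  (v2,v4,v0) [-+-] → (0.5732, -0.344736, -1.91)–(0.5732, -0.845, -1.91)  len=0.5003
  (v1,v7,v3) [-+-] → (0.5732, 0.344736, 1.91)–(0.5732, 0.845, 1.91)  len=0.5003
  (v5,v1,v4) [+-+] → (0.5732, -0.845, 1.91)–(0.5732, -0.845, -0.779226)  len=2.6892
  (v5,v7,v1) [++-] → (0.5732, 0.344736, 1.91)–(0.5732, -0.845, 1.91)  len=1.1897
  (v3,v7,v2) [-+-] → (0.5732, 0.845, 1.91)–(0.5732, 0.845, 0.779226)  len=1.1308
  (v6,v4,v2) [++-] → (0.5732, -0.344736, -1.91)–(0.5732, 0.845, -1.91)  len=1.1897
  (v2,v7,v6) [-++] → (0.5732, 0.845, 0.779226)–(0.5732, 0.845, -1.91)  len=2.6892

Chained into 1 loop(s):
  loop 1: 8 segments, perimeter = 11.0200
Total perimeter = 11.020

loops=1 perimeter=11.020
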